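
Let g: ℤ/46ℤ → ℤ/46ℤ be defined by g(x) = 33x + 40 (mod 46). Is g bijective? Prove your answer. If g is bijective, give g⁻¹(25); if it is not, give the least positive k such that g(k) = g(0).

33

Recall: injectivity means: for all a, b in the domain, g(a) = g(b) implies a = b.
Suppose g(a) = g(b) in ℤ/46ℤ. Then 33a + 40 ≡ 33b + 40 (mod 46), thus 33(a − b) ≡ 0 (mod 46).
Since gcd(33, 46) = 1, 33 is invertible modulo 46, hence a − b ≡ 0 (mod 46), i.e. a = b.
We now compute 33⁻¹ mod 46 explicitly. Euclid's algorithm: 46 = 1·33 + 13, 33 = 2·13 + 7, 13 = 1·7 + 6, 7 = 1·6 + 1; back-substituting gives 1 = 7·33 − 5·46, so 33⁻¹ ≡ 7 (mod 46).
Then y ↦ 7(y − 40) is a two-sided inverse to g, so every y ∈ ℤ/46ℤ has a preimage.
So g is bijective.
Since g is bijective, we compute g⁻¹(25): solve 33x + 40 ≡ 25 (mod 46), i.e. 33x ≡ 31 (mod 46).
Multiplying by 33⁻¹ = 7 gives x ≡ 7·31 = 217 = 4·46 + 33 ≡ 33 (mod 46).
Check: g(33) = 33·33 + 40 = 1129 = 24·46 + 25 ≡ 25 (mod 46).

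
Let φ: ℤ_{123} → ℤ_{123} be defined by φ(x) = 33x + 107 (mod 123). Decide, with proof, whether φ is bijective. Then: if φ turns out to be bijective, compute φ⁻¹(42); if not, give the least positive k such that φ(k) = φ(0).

41

We have gcd(33, 123) = 3 > 1. Taking s = 0 and t = 41: φ(0) = 107 and φ(41) = 33·41 + 107 = 1460 ≡ 107 (mod 123).
So φ(0) = φ(41) while 0 ≠ 41, so φ is not injective, hence not bijective.
Since φ is not bijective, we find the least positive k with φ(k) = φ(0): this means 33k ≡ 0 (mod 123), i.e. 123 ∣ 33k. Since gcd(33, 123) = 3, dividing through by 3 this holds exactly when 41 ∣ 11k, and as gcd(11, 41) = 1, exactly when 41 ∣ k.
The smallest positive such k is 41.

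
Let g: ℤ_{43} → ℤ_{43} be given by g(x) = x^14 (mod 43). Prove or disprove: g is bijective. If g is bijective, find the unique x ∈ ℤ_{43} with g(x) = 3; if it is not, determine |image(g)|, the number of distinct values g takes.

g(1) = 1^14 = 1.
g(2): Repeated squaring mod 43: 2^1 ≡ 2, 2^2 ≡ 2² = 4, 2^4 ≡ 4² = 16, 2^8 ≡ 16² = 256 ≡ 41. Since 14 = 8 + 4 + 2, 2^14 ≡ 41·16·4: 41·16 = 656 ≡ 11, then 11·4 = 44 ≡ 1. So 2^14 ≡ 1 (mod 43).
So g(1) = g(2) = 1 while 1 ≠ 2, so g is not injective, hence not bijective.
Since g is not bijective, we determine |image(g)|. Computing x^14 mod 43 for each x (by repeated squaring, reducing mod 43 at every step), the values g(0), g(1), …, g(42) are: 0, 1, 1, 36, 1, 36, 36, 6, 1, 6, 36, 1, 36, 6, 6, 6, 1, 6, 6, 36, 36, 1, 1, 36, 36, 6, 6, 1, 6, 6, 6, 36, 1, 36, 6, 1, 6, 36, 36, 1, 36, 1, 1.
The distinct values are {0, 1, 6, 36}; there are 4 of them.

4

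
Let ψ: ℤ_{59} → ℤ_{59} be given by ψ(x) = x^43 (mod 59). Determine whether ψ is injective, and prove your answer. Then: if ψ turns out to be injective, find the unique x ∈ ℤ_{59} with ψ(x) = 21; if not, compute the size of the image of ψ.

Since 59 is prime, the nonzero elements of ℤ_{59} form a cyclic group of order 58.
As gcd(43, 58) = 1, raising to the 43rd power is a bijection on this group: if s^43 ≡ t^43 then (st^{−1})^43 = 1, and the only element of order dividing gcd(43, 58) = 1 is 1, so s = t.
With ψ(0) = 0 this makes ψ injective on all of ℤ_{59}, hence bijective (finite equal-size domain and codomain). In particular ψ is injective.
Since ψ is injective, we find the preimage of 21. The inverse of x ↦ x^43 on (ℤ_{59})^× is x ↦ x^27, because 43·27 = 1161 = 20·58 + 1 ≡ 1 (mod 58) and x^{58} = 1 for x ≠ 0 (Fermat). So ψ⁻¹(21) = 21^27 mod 59.
Repeated squaring mod 59: 21^1 ≡ 21, 21^2 ≡ 21² = 441 ≡ 28, 21^4 ≡ 28² = 784 ≡ 17, 21^8 ≡ 17² = 289 ≡ 53, 21^16 ≡ 53² = 2809 ≡ 36. Since 27 = 16 + 8 + 2 + 1, 21^27 ≡ 36·53·28·21: 36·53 = 1908 ≡ 20, then 20·28 = 560 ≡ 29, then 29·21 = 609 ≡ 19. So 21^27 ≡ 19 (mod 59).
Hence ψ⁻¹(21) = 19.

19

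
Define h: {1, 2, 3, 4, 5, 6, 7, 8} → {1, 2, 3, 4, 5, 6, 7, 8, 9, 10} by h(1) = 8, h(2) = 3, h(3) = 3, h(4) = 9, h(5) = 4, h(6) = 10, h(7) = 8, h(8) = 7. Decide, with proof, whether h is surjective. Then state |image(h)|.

6

No element maps to 1, so h is not surjective.
The image of h is {3, 4, 7, 8, 9, 10}, which has 6 elements.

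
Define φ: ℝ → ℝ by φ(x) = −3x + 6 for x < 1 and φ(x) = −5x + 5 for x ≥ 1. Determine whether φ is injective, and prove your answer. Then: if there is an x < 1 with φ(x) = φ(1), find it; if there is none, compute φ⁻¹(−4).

9/5

Both pieces are strictly decreasing (slopes −3 and −5), so each is injective on its own interval.
The left piece maps (−∞, 1) onto (3, ∞); the right piece maps [1, ∞) onto (−∞, 0].
These images are disjoint, so no value is attained by both pieces. Hence φ is injective.
Because the two images are disjoint, no x < 1 has φ(x) = φ(1), so we compute φ⁻¹(−4): −4 lies in (−∞, 0], so solve −5x + 5 = −4: x = (−4 − 5)/(−5) = 9/5.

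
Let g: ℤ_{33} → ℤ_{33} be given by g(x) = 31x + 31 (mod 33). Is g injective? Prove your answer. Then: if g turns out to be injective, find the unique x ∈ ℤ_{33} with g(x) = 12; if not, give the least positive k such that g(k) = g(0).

Suppose g(u) = g(v) in ℤ_{33}. Then 31u + 31 ≡ 31v + 31 (mod 33), therefore 31(u − v) ≡ 0 (mod 33).
Since gcd(31, 33) = 1, 31 is invertible modulo 33, thus u − v ≡ 0 (mod 33), i.e. u = v.
So g is injective.
We now compute 31⁻¹ mod 33 explicitly. Euclid's algorithm: 33 = 1·31 + 2, 31 = 15·2 + 1; back-substituting gives 1 = 16·31 − 15·33, so 31⁻¹ ≡ 16 (mod 33).
Since g is injective, we find g⁻¹(12): we need 31x ≡ 12 − 31 ≡ 14 (mod 33). Using 31⁻¹ = 16: x ≡ 16·14 = 224 = 6·33 + 26, so x = 26.
Check: g(26) = 31·26 + 31 = 837 = 25·33 + 12 ≡ 12 (mod 33).

26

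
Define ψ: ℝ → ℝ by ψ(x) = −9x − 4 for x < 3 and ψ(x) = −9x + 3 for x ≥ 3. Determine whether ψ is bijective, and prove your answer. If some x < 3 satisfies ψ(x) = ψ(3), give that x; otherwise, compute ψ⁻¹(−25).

20/9

Both pieces are strictly decreasing (slopes −9 and −9), so each is injective on its own interval.
The left piece maps (−∞, 3) onto (−31, ∞); the right piece maps [3, ∞) onto (−∞, −24].
These images overlap. In particular ψ(3) = −24 (right piece), and solving −9x − 4 = −24 on the left piece gives x = 20/9 < 3.
So ψ(20/9) = ψ(3) with 20/9 ≠ 3, and ψ is not injective, hence not bijective. This x = 20/9 is the requested value below 3.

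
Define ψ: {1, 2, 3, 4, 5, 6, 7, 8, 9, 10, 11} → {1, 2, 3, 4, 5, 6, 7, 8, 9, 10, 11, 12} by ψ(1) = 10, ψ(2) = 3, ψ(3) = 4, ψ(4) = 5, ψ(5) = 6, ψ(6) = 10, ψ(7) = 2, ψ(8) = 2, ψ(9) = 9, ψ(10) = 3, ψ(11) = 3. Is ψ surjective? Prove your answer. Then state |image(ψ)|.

7

No element maps to 1, so ψ is not surjective.
The image of ψ is {2, 3, 4, 5, 6, 9, 10}, which has 7 elements.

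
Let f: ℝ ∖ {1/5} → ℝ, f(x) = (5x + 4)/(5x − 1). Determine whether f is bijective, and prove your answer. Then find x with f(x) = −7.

3/40

If f(x) = 1, cross-multiplying gives 5(5x + 4) = 5(5x − 1), which simplifies to 20 = −5 — false.  So 1 has no preimage and f is not surjective.
Hence f is not bijective.
Solving f(x) = −7: cross-multiplying gives 5x + 4 = −7(5x − 1), which rearranges to 40x = 3, so x = 3/40.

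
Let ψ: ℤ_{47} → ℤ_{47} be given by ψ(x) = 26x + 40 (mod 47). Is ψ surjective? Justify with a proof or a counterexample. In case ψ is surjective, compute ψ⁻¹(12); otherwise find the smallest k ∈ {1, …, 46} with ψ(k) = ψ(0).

17

By definition, ψ is surjective if every y in the codomain equals ψ(x) for some x in the domain.
Since gcd(26, 47) = 1, 26 is invertible modulo 47. Euclid's algorithm: 47 = 1·26 + 21, 26 = 1·21 + 5, 21 = 4·5 + 1; back-substituting gives 1 = 38·26 − 21·47, so 26⁻¹ ≡ 38 (mod 47).
Then y ↦ 38(y − 40) is a two-sided inverse to ψ, so every y ∈ ℤ_{47} has a preimage.
So ψ is surjective.
Since ψ is surjective, we find ψ⁻¹(12): we need 26x ≡ 12 − 40 ≡ 19 (mod 47). Using 26⁻¹ = 38: x ≡ 38·19 = 722 = 15·47 + 17, so x = 17.
Check: ψ(17) = 26·17 + 40 = 482 = 10·47 + 12 ≡ 12 (mod 47).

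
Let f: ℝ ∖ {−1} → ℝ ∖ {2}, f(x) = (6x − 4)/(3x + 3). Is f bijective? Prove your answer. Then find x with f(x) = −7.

Suppose f(a) = f(b). Cross-multiplying: (6a − 4)(3b + 3) = (6b − 4)(3a + 3).
Expanding both sides and cancelling the symmetric terms leaves 30·(a − b) = 0. Since 30 ≠ 0, a = b. So f is injective.
For any y ≠ 2, solving y(3x + 3) = 6x − 4 for x gives a well-defined x ≠ −1. So f is surjective.
Therefore f is bijective.
Solving f(x) = −7: cross-multiplying gives 6x − 4 = −7(3x + 3), which rearranges to 27x = −17, so x = −17/27.

-17/27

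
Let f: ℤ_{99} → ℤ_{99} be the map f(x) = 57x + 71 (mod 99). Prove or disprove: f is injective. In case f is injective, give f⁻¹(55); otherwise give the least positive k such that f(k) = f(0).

33

We have gcd(57, 99) = 3 > 1. Taking a = 0 and b = 33: f(0) = 71 and f(33) = 57·33 + 71 = 1952 ≡ 71 (mod 99).
So f(0) = f(33) while 0 ≠ 33, so f is not injective.
Since f is not injective, we find the least positive k with f(k) = f(0): this means 57k ≡ 0 (mod 99), i.e. 99 ∣ 57k. Since gcd(57, 99) = 3, dividing through by 3 this holds exactly when 33 ∣ 19k, and as gcd(19, 33) = 1, exactly when 33 ∣ k.
The smallest positive such k is 33.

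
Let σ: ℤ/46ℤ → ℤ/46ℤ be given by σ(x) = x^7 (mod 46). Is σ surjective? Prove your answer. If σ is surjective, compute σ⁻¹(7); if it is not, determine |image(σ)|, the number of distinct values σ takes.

Computing x^7 mod 46 for each x (by repeated squaring, reducing mod 46 at every step), the values σ(0), σ(1), …, σ(45) are: 0, 1, 36, 25, 8, 17, 26, 5, 12, 27, 14, 7, 16, 9, 42, 11, 18, 43, 6, 15, 44, 33, 22, 23, 24, 13, 2, 31, 40, 3, 28, 35, 4, 37, 30, 39, 32, 19, 34, 41, 20, 29, 38, 21, 10, 45.
Every element of ℤ/46ℤ appears exactly once in this list, so σ is a bijection, and in particular surjective.
Since σ is surjective, we read off the preimage of 7 from the same table: σ(11) = 7, so σ⁻¹(7) = 11.

11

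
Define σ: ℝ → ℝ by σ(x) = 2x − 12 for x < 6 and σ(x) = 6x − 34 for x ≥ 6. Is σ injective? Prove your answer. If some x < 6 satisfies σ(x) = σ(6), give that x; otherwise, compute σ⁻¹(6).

20/3

Both pieces are strictly increasing (slopes 2 and 6), so each is injective on its own interval.
The left piece maps (−∞, 6) onto (−∞, 0); the right piece maps [6, ∞) onto [2, ∞).
These images are disjoint, so no value is attained by both pieces. So σ is injective.
Because the two images are disjoint, no x < 6 has σ(x) = σ(6), so we compute σ⁻¹(6): 6 lies in [2, ∞), so solve 6x − 34 = 6: x = (6 + 34)/6 = 20/3.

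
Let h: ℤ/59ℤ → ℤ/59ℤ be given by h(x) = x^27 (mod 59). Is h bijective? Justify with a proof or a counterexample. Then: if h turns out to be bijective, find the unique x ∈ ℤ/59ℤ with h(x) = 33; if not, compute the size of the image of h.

54

Since 59 is prime, the nonzero elements of ℤ/59ℤ form a cyclic group of order 58.
As gcd(27, 58) = 1, raising to the 27th power is a bijection on this group: if a^27 ≡ b^27 then (ab^{−1})^27 = 1, and the only element of order dividing gcd(27, 58) = 1 is 1, so a = b.
With h(0) = 0 this makes h injective on all of ℤ/59ℤ, hence bijective (finite equal-size domain and codomain). In particular h is bijective.
Since h is bijective, we find the preimage of 33. The inverse of x ↦ x^27 on (ℤ/59ℤ)^× is x ↦ x^43, because 27·43 = 1161 = 20·58 + 1 ≡ 1 (mod 58) and x^{58} = 1 for x ≠ 0 (Fermat). So h⁻¹(33) = 33^43 mod 59.
Repeated squaring mod 59: 33^1 ≡ 33, 33^2 ≡ 33² = 1089 ≡ 27, 33^4 ≡ 27² = 729 ≡ 21, 33^8 ≡ 21² = 441 ≡ 28, 33^16 ≡ 28² = 784 ≡ 17, 33^32 ≡ 17² = 289 ≡ 53. Since 43 = 32 + 8 + 2 + 1, 33^43 ≡ 53·28·27·33: 53·28 = 1484 ≡ 9, then 9·27 = 243 ≡ 7, then 7·33 = 231 ≡ 54. So 33^43 ≡ 54 (mod 59).
Hence h⁻¹(33) = 54.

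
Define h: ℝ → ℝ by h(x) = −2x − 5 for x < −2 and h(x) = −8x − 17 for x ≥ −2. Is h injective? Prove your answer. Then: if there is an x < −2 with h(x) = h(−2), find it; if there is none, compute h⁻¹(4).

Both pieces are strictly decreasing (slopes −2 and −8), so each is injective on its own interval.
The left piece maps (−∞, −2) onto (−1, ∞); the right piece maps [−2, ∞) onto (−∞, −1].
These images are disjoint, so no value is attained by both pieces. So h is injective.
Because the two images are disjoint, no x < −2 has h(x) = h(−2), so we compute h⁻¹(4): 4 lies in (−1, ∞), so solve −2x − 5 = 4: x = (4 + 5)/(−2) = −9/2.

-9/2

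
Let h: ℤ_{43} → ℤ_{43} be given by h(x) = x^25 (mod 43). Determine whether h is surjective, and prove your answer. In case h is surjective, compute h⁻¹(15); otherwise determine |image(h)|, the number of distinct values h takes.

17

Since 43 is prime, the nonzero elements of ℤ_{43} form a cyclic group of order 42.
As gcd(25, 42) = 1, raising to the 25th power is a bijection on this group: if s^25 ≡ t^25 then (st^{−1})^25 = 1, and the only element of order dividing gcd(25, 42) = 1 is 1, so s = t.
With h(0) = 0 this makes h injective on all of ℤ_{43}, hence bijective (finite equal-size domain and codomain). In particular h is surjective.
Since h is surjective, we find the preimage of 15. The inverse of x ↦ x^25 on (ℤ_{43})^× is x ↦ x^37, because 25·37 = 925 = 22·42 + 1 ≡ 1 (mod 42) and x^{42} = 1 for x ≠ 0 (Fermat). So h⁻¹(15) = 15^37 mod 43.
Repeated squaring mod 43: 15^1 ≡ 15, 15^2 ≡ 15² = 225 ≡ 10, 15^4 ≡ 10² = 100 ≡ 14, 15^8 ≡ 14² = 196 ≡ 24, 15^16 ≡ 24² = 576 ≡ 17, 15^32 ≡ 17² = 289 ≡ 31. Since 37 = 32 + 4 + 1, 15^37 ≡ 31·14·15: 31·14 = 434 ≡ 4, then 4·15 = 60 ≡ 17. So 15^37 ≡ 17 (mod 43).
Hence h⁻¹(15) = 17.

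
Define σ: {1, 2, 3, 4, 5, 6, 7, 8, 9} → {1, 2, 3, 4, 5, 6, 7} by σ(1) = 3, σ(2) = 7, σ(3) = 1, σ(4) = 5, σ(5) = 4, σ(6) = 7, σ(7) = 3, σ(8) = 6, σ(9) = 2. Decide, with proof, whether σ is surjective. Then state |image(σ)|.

7

Every element of the codomain has a preimage: 1 = σ(3), 2 = σ(9), 3 = σ(1), 4 = σ(5), 5 = σ(4), 6 = σ(8), 7 = σ(2).
Thus σ is surjective.
The image of σ is {1, 2, 3, 4, 5, 6, 7}, which has 7 elements.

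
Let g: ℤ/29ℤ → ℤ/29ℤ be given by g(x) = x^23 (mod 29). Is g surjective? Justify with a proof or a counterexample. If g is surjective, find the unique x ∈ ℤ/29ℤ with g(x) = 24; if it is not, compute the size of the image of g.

Since 29 is prime, the nonzero elements of ℤ/29ℤ form a cyclic group of order 28.
As gcd(23, 28) = 1, raising to the 23rd power is a bijection on this group: if u^23 ≡ v^23 then (uv^{−1})^23 = 1, and the only element of order dividing gcd(23, 28) = 1 is 1, so u = v.
With g(0) = 0 this makes g injective on all of ℤ/29ℤ, hence bijective (finite equal-size domain and codomain). In particular g is surjective.
Since g is surjective, we find the preimage of 24. The inverse of x ↦ x^23 on (ℤ/29ℤ)^× is x ↦ x^11, because 23·11 = 253 = 9·28 + 1 ≡ 1 (mod 28) and x^{28} = 1 for x ≠ 0 (Fermat). So g⁻¹(24) = 24^11 mod 29.
Repeated squaring mod 29: 24^1 ≡ 24, 24^2 ≡ 24² = 576 ≡ 25, 24^4 ≡ 25² = 625 ≡ 16, 24^8 ≡ 16² = 256 ≡ 24. Since 11 = 8 + 2 + 1, 24^11 ≡ 24·25·24: 24·25 = 600 ≡ 20, then 20·24 = 480 ≡ 16. So 24^11 ≡ 16 (mod 29).
Hence g⁻¹(24) = 16.

16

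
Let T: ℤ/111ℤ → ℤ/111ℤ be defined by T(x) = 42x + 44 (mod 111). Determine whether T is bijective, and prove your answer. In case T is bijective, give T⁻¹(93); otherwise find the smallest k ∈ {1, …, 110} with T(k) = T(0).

37

We have gcd(42, 111) = 3 > 1. Taking x_1 = 0 and x_2 = 37: T(0) = 44 and T(37) = 42·37 + 44 = 1598 ≡ 44 (mod 111).
So T(0) = T(37) while 0 ≠ 37, therefore T is not injective, hence not bijective.
Since T is not bijective, we find the least positive k with T(k) = T(0): this means 42k ≡ 0 (mod 111), i.e. 111 ∣ 42k. Since gcd(42, 111) = 3, dividing through by 3 this holds exactly when 37 ∣ 14k, and as gcd(14, 37) = 1, exactly when 37 ∣ k.
The smallest positive such k is 37.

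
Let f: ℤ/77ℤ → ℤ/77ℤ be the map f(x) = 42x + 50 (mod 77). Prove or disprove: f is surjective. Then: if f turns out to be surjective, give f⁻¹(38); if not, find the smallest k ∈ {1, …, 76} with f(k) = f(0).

11

Recall that surjectivity means every element of the codomain has a preimage under f.
Since gcd(42, 77) = 7, we have 42x ≡ 0 (mod 7) for all x, so f(x) ≡ 1 (mod 7).
But 0 ≢ 1 (mod 7), so 0 ∈ ℤ/77ℤ has no preimage. Therefore f is not surjective.
Since f is not surjective, we find the least positive k with f(k) = f(0): this means 42k ≡ 0 (mod 77), i.e. 77 ∣ 42k. Since gcd(42, 77) = 7, dividing through by 7 this holds exactly when 11 ∣ 6k, and as gcd(6, 11) = 1, exactly when 11 ∣ k.
The smallest positive such k is 11.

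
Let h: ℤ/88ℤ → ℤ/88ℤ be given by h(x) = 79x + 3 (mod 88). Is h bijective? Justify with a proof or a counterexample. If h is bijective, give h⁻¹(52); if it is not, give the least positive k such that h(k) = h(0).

63

Suppose h(u) = h(v) in ℤ/88ℤ. Then 79u + 3 ≡ 79v + 3 (mod 88), therefore 79(u − v) ≡ 0 (mod 88).
Since gcd(79, 88) = 1, 79 is invertible modulo 88, thus u − v ≡ 0 (mod 88), i.e. u = v.
We now compute 79⁻¹ mod 88 explicitly. Euclid's algorithm: 88 = 1·79 + 9, 79 = 8·9 + 7, 9 = 1·7 + 2, 7 = 3·2 + 1; back-substituting gives 1 = 39·79 − 35·88, so 79⁻¹ ≡ 39 (mod 88).
Then y ↦ 39(y − 3) is a two-sided inverse to h, so every y ∈ ℤ/88ℤ has a preimage.
Hence h is bijective.
Since h is bijective, we find h⁻¹(52): we need 79x ≡ 52 − 3 ≡ 49 (mod 88). Using 79⁻¹ = 39: x ≡ 39·49 = 1911 = 21·88 + 63, so x = 63.
Check: h(63) = 79·63 + 3 = 4980 = 56·88 + 52 ≡ 52 (mod 88).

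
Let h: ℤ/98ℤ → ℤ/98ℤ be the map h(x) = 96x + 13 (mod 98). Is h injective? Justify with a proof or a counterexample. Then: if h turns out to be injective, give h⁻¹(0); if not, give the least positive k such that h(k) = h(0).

Recall: h is injective if h(a) = h(b) implies a = b.
We have gcd(96, 98) = 2 > 1. Taking a = 0 and b = 49: h(0) = 13 and h(49) = 96·49 + 13 = 4717 ≡ 13 (mod 98).
So h(0) = h(49) while 0 ≠ 49, therefore h is not injective.
Since h is not injective, we find the least positive k with h(k) = h(0): this means 96k ≡ 0 (mod 98), i.e. 98 ∣ 96k. Since gcd(96, 98) = 2, dividing through by 2 this holds exactly when 49 ∣ 48k, and as gcd(48, 49) = 1, exactly when 49 ∣ k.
The smallest positive such k is 49.

49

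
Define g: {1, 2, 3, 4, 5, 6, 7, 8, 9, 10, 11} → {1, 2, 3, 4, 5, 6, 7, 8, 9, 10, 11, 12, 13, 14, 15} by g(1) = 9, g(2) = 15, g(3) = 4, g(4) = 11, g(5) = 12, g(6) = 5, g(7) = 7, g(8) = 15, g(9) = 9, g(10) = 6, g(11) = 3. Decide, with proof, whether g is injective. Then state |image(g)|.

g(2) = 15 = g(8) with 2 ≠ 8, so g is not injective.
The image of g is {3, 4, 5, 6, 7, 9, 11, 12, 15}, which has 9 elements.

9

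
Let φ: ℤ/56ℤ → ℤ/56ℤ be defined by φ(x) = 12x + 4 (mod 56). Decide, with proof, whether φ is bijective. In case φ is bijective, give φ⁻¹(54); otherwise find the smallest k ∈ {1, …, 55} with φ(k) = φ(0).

14

We have gcd(12, 56) = 4 > 1. Taking u = 0 and v = 14: φ(0) = 4 and φ(14) = 12·14 + 4 = 172 ≡ 4 (mod 56).
So φ(0) = φ(14) while 0 ≠ 14, hence φ is not injective, hence not bijective.
Since φ is not bijective, we find the least positive k with φ(k) = φ(0): this means 12k ≡ 0 (mod 56), i.e. 56 ∣ 12k. Since gcd(12, 56) = 4, dividing through by 4 this holds exactly when 14 ∣ 3k, and as gcd(3, 14) = 1, exactly when 14 ∣ k.
The smallest positive such k is 14.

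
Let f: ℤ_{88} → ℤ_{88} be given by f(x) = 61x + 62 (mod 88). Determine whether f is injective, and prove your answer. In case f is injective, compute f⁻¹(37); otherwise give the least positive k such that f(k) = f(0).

27

If f(u) = f(v), then 61u ≡ 61v (mod 88). Because gcd(61, 88) = 1, we may cancel 61 to get u ≡ v (mod 88).
Thus f is injective.
We now compute 61⁻¹ mod 88 explicitly. Euclid's algorithm: 88 = 1·61 + 27, 61 = 2·27 + 7, 27 = 3·7 + 6, 7 = 1·6 + 1; back-substituting gives 1 = 13·61 − 9·88, so 61⁻¹ ≡ 13 (mod 88).
Since f is injective, we compute f⁻¹(37): solve 61x + 62 ≡ 37 (mod 88), i.e. 61x ≡ 63 (mod 88).
Multiplying by 61⁻¹ = 13 gives x ≡ 13·63 = 819 = 9·88 + 27 ≡ 27 (mod 88).
Check: f(27) = 61·27 + 62 = 1709 = 19·88 + 37 ≡ 37 (mod 88).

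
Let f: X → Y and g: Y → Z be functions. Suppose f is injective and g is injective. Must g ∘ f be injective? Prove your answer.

injective

Suppose (g ∘ f)(x_1) = (g ∘ f)(x_2), i.e. g(f(x_1)) = g(f(x_2)).
Since g is injective, f(x_1) = f(x_2). Since f is injective, x_1 = x_2. Hence g ∘ f is injective.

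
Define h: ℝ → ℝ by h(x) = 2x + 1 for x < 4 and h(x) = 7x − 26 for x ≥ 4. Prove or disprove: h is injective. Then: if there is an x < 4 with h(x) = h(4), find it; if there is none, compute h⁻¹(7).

Both pieces are strictly increasing (slopes 2 and 7), so each is injective on its own interval.
The left piece maps (−∞, 4) onto (−∞, 9); the right piece maps [4, ∞) onto [2, ∞).
These images overlap. In particular h(4) = 2 (right piece), and solving 2x + 1 = 2 on the left piece gives x = 1/2 < 4.
So h(1/2) = h(4) with 1/2 ≠ 4, and h is not injective. This x = 1/2 is the requested value below 4.

1/2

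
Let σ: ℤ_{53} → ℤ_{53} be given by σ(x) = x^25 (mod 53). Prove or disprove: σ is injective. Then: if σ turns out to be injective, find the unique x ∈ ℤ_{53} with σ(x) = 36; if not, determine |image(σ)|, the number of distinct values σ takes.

28

Since 53 is prime, the nonzero elements of ℤ_{53} form a cyclic group of order 52.
As gcd(25, 52) = 1, raising to the 25th power is a bijection on this group: if u^25 ≡ v^25 then (uv^{−1})^25 = 1, and the only element of order dividing gcd(25, 52) = 1 is 1, so u = v.
With σ(0) = 0 this makes σ injective on all of ℤ_{53}, hence bijective (finite equal-size domain and codomain). In particular σ is injective.
Since σ is injective, we find the preimage of 36. The inverse of x ↦ x^25 on (ℤ_{53})^× is x ↦ x^25, because 25·25 = 625 = 12·52 + 1 ≡ 1 (mod 52) and x^{52} = 1 for x ≠ 0 (Fermat). So σ⁻¹(36) = 36^25 mod 53.
Repeated squaring mod 53: 36^1 ≡ 36, 36^2 ≡ 36² = 1296 ≡ 24, 36^4 ≡ 24² = 576 ≡ 46, 36^8 ≡ 46² = 2116 ≡ 49, 36^16 ≡ 49² = 2401 ≡ 16. Since 25 = 16 + 8 + 1, 36^25 ≡ 16·49·36: 16·49 = 784 ≡ 42, then 42·36 = 1512 ≡ 28. So 36^25 ≡ 28 (mod 53).
Hence σ⁻¹(36) = 28.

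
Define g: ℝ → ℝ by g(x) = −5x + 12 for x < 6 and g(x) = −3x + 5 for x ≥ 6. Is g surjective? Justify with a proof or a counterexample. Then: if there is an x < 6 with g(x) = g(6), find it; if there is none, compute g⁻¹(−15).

Both pieces are strictly decreasing (slopes −5 and −3), so each is injective on its own interval.
The left piece maps (−∞, 6) onto (−18, ∞); the right piece maps [6, ∞) onto (−∞, −13].
The union (−18, ∞) ∪ (−∞, −13] covers ℝ, so g is surjective.
For the follow-up: the images overlap, so an x < 6 with g(x) = g(6) exists. g(6) = −13; solving −5x + 12 = −13 for x < 6 gives x = (−13 − 12)/(−5) = 5.

5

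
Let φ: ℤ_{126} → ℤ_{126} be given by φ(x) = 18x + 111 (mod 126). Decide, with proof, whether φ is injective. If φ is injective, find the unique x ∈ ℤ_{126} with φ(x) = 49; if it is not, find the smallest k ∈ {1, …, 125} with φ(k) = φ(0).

We have gcd(18, 126) = 18 > 1. Taking x_1 = 0 and x_2 = 7: φ(0) = 111 and φ(7) = 18·7 + 111 = 237 ≡ 111 (mod 126).
So φ(0) = φ(7) while 0 ≠ 7, hence φ is not injective.
Since φ is not injective, we find the least positive k with φ(k) = φ(0): this means 18k ≡ 0 (mod 126), i.e. 126 ∣ 18k. Since gcd(18, 126) = 18, dividing through by 18 this holds exactly when 7 ∣ k.
The smallest positive such k is 7.

7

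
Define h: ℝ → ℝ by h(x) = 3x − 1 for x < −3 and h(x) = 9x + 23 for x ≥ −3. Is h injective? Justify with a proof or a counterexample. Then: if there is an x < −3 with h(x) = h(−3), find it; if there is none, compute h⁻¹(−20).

Both pieces are strictly increasing (slopes 3 and 9), so each is injective on its own interval.
The left piece maps (−∞, −3) onto (−∞, −10); the right piece maps [−3, ∞) onto [−4, ∞).
These images are disjoint, so no value is attained by both pieces. Therefore h is injective.
Because the two images are disjoint, no x < −3 has h(x) = h(−3), so we compute h⁻¹(−20): −20 lies in (−∞, −10), so solve 3x − 1 = −20: x = (−20 + 1)/3 = −19/3.

-19/3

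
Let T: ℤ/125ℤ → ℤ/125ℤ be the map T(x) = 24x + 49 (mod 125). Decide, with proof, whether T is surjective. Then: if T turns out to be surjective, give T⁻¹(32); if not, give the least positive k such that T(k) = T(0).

Recall that T is surjective if every y in the codomain equals T(x) for some x in the domain.
Since gcd(24, 125) = 1, 24 is invertible modulo 125. Euclid's algorithm: 125 = 5·24 + 5, 24 = 4·5 + 4, 5 = 1·4 + 1; back-substituting gives 1 = 99·24 − 19·125, so 24⁻¹ ≡ 99 (mod 125).
Then y ↦ 99(y − 49) is a two-sided inverse to T, so every y ∈ ℤ/125ℤ has a preimage.
Therefore T is surjective.
Since T is surjective, we compute T⁻¹(32): solve 24x + 49 ≡ 32 (mod 125), i.e. 24x ≡ 108 (mod 125).
Multiplying by 24⁻¹ = 99 gives x ≡ 99·108 = 10692 = 85·125 + 67 ≡ 67 (mod 125).
Check: T(67) = 24·67 + 49 = 1657 = 13·125 + 32 ≡ 32 (mod 125).

67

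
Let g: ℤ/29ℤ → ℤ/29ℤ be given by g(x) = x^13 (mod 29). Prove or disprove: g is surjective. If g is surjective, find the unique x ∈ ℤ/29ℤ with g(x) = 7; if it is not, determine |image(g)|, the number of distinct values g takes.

Since 29 is prime, the nonzero elements of ℤ/29ℤ form a cyclic group of order 28.
As gcd(13, 28) = 1, raising to the 13th power is a bijection on this group: if s^13 ≡ t^13 then (st^{−1})^13 = 1, and the only element of order dividing gcd(13, 28) = 1 is 1, so s = t.
With g(0) = 0 this makes g injective on all of ℤ/29ℤ, hence bijective (finite equal-size domain and codomain). In particular g is surjective.
Since g is surjective, we find the preimage of 7. The inverse of x ↦ x^13 on (ℤ/29ℤ)^× is x ↦ x^13, because 13·13 = 169 = 6·28 + 1 ≡ 1 (mod 28) and x^{28} = 1 for x ≠ 0 (Fermat). So g⁻¹(7) = 7^13 mod 29.
Repeated squaring mod 29: 7^1 ≡ 7, 7^2 ≡ 7² = 49 ≡ 20, 7^4 ≡ 20² = 400 ≡ 23, 7^8 ≡ 23² = 529 ≡ 7. Since 13 = 8 + 4 + 1, 7^13 ≡ 7·23·7: 7·23 = 161 ≡ 16, then 16·7 = 112 ≡ 25. So 7^13 ≡ 25 (mod 29).
Hence g⁻¹(7) = 25.

25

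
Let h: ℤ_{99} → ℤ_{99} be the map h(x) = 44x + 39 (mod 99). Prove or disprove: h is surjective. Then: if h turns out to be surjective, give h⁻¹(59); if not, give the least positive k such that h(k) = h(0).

9

Since gcd(44, 99) = 11, we have 44x ≡ 0 (mod 11) for all x, so h(x) ≡ 6 (mod 11).
But 0 ≢ 6 (mod 11), so 0 ∈ ℤ_{99} has no preimage. So h is not surjective.
Since h is not surjective, we find the least positive k with h(k) = h(0): this means 44k ≡ 0 (mod 99), i.e. 99 ∣ 44k. Since gcd(44, 99) = 11, dividing through by 11 this holds exactly when 9 ∣ 4k, and as gcd(4, 9) = 1, exactly when 9 ∣ k.
The smallest positive such k is 9.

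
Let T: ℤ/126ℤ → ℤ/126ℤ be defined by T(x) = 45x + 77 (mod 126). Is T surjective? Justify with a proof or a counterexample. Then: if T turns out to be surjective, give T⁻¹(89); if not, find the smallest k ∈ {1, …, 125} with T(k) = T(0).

Since gcd(45, 126) = 9, we have 45x ≡ 0 (mod 9) for all x, so T(x) ≡ 5 (mod 9).
But 0 ≢ 5 (mod 9), so 0 ∈ ℤ/126ℤ has no preimage. Thus T is not surjective.
Since T is not surjective, we find the least positive k with T(k) = T(0): this means 45k ≡ 0 (mod 126), i.e. 126 ∣ 45k. Since gcd(45, 126) = 9, dividing through by 9 this holds exactly when 14 ∣ 5k, and as gcd(5, 14) = 1, exactly when 14 ∣ k.
The smallest positive such k is 14.

14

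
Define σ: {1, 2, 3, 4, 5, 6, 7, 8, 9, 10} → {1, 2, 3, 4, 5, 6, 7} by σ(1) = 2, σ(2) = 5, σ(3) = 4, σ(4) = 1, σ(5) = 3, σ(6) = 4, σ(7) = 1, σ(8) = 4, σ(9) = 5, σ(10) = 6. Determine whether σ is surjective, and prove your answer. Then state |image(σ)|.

6

No element maps to 7, so σ is not surjective.
The image of σ is {1, 2, 3, 4, 5, 6}, which has 6 elements.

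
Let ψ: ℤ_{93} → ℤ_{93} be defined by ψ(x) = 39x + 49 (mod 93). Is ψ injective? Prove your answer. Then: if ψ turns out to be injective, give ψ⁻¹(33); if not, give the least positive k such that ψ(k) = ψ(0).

31

We have gcd(39, 93) = 3 > 1. Taking x_1 = 0 and x_2 = 31: ψ(0) = 49 and ψ(31) = 39·31 + 49 = 1258 ≡ 49 (mod 93).
So ψ(0) = ψ(31) while 0 ≠ 31, hence ψ is not injective.
Since ψ is not injective, we find the least positive k with ψ(k) = ψ(0): this means 39k ≡ 0 (mod 93), i.e. 93 ∣ 39k. Since gcd(39, 93) = 3, dividing through by 3 this holds exactly when 31 ∣ 13k, and as gcd(13, 31) = 1, exactly when 31 ∣ k.
The smallest positive such k is 31.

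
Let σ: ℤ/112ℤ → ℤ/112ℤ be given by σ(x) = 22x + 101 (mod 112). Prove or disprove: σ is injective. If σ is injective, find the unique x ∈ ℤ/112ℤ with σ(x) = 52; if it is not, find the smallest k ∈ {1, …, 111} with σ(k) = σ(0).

We have gcd(22, 112) = 2 > 1. Taking x_1 = 0 and x_2 = 56: σ(0) = 101 and σ(56) = 22·56 + 101 = 1333 ≡ 101 (mod 112).
So σ(0) = σ(56) while 0 ≠ 56, therefore σ is not injective.
Since σ is not injective, we find the least positive k with σ(k) = σ(0): this means 22k ≡ 0 (mod 112), i.e. 112 ∣ 22k. Since gcd(22, 112) = 2, dividing through by 2 this holds exactly when 56 ∣ 11k, and as gcd(11, 56) = 1, exactly when 56 ∣ k.
The smallest positive such k is 56.

56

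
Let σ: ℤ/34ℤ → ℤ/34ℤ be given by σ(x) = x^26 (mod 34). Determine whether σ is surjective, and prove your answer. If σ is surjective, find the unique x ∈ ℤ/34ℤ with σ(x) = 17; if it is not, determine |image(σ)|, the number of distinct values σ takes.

σ(16): Repeated squaring mod 34: 16^1 ≡ 16, 16^2 ≡ 16² = 256 ≡ 18, 16^4 ≡ 18² = 324 ≡ 18, 16^8 ≡ 18² = 324 ≡ 18, 16^16 ≡ 18² = 324 ≡ 18. Since 26 = 16 + 8 + 2, 16^26 ≡ 18·18·18: 18·18 = 324 ≡ 18, then 18·18 = 324 ≡ 18. So 16^26 ≡ 18 (mod 34).
σ(18): Repeated squaring mod 34: 18^1 ≡ 18, 18^2 ≡ 18² = 324 ≡ 18, 18^4 ≡ 18² = 324 ≡ 18, 18^8 ≡ 18² = 324 ≡ 18, 18^16 ≡ 18² = 324 ≡ 18. Since 26 = 16 + 8 + 2, 18^26 ≡ 18·18·18: 18·18 = 324 ≡ 18, then 18·18 = 324 ≡ 18. So 18^26 ≡ 18 (mod 34).
So σ(16) = σ(18) = 18 while 16 ≠ 18, hence σ is not injective.
A non-injective map from the 34-element set ℤ/34ℤ to itself takes at most 33 distinct values, so it cannot be surjective. Thus σ is not surjective.
Since σ is not surjective, we determine |image(σ)|. Computing x^26 mod 34 for each x (by repeated squaring, reducing mod 34 at every step), the values σ(0), σ(1), …, σ(33) are: 0, 1, 4, 25, 16, 9, 32, 19, 30, 13, 2, 15, 26, 33, 8, 21, 18, 17, 18, 21, 8, 33, 26, 15, 2, 13, 30, 19, 32, 9, 16, 25, 4, 1.
The distinct values are {0, 1, 2, 4, 8, 9, 13, 15, 16, 17, 18, 19, 21, 25, 26, 30, 32, 33}; there are 18 of them.

18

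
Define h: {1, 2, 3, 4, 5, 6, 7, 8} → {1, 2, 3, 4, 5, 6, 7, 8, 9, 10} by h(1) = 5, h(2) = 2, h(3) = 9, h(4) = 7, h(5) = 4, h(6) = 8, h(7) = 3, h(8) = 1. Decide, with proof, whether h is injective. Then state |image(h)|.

The values h(1), …, h(8) are 5, 2, 9, 7, 4, 8, 3, 1 — all distinct.
So h(x_1) = h(x_2) only when x_1 = x_2, and h is injective.
The image of h is {1, 2, 3, 4, 5, 7, 8, 9}, which has 8 elements.

8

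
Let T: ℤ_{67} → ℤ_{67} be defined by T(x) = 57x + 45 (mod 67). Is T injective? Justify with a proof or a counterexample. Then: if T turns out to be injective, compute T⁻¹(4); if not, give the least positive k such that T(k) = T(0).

By definition, T is injective when T(s) = T(t) forces s = t.
Suppose T(s) = T(t) in ℤ_{67}. Then 57s + 45 ≡ 57t + 45 (mod 67), so 57(s − t) ≡ 0 (mod 67).
Since gcd(57, 67) = 1, 57 is invertible modulo 67, hence s − t ≡ 0 (mod 67), i.e. s = t.
Hence T is injective.
We now compute 57⁻¹ mod 67 explicitly. Euclid's algorithm: 67 = 1·57 + 10, 57 = 5·10 + 7, 10 = 1·7 + 3, 7 = 2·3 + 1; back-substituting gives 1 = 20·57 − 17·67, so 57⁻¹ ≡ 20 (mod 67).
Since T is injective, we find T⁻¹(4): we need 57x ≡ 4 − 45 ≡ 26 (mod 67). Using 57⁻¹ = 20: x ≡ 20·26 = 520 = 7·67 + 51, so x = 51.
Check: T(51) = 57·51 + 45 = 2952 = 44·67 + 4 ≡ 4 (mod 67).

51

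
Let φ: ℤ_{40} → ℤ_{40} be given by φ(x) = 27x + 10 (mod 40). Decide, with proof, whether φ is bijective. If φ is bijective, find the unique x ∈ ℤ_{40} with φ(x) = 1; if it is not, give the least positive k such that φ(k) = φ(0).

Suppose φ(u) = φ(v) in ℤ_{40}. Then 27u + 10 ≡ 27v + 10 (mod 40), so 27(u − v) ≡ 0 (mod 40).
Since gcd(27, 40) = 1, 27 is invertible modulo 40, so u − v ≡ 0 (mod 40), i.e. u = v.
We now compute 27⁻¹ mod 40 explicitly. Euclid's algorithm: 40 = 1·27 + 13, 27 = 2·13 + 1; back-substituting gives 1 = 3·27 − 2·40, so 27⁻¹ ≡ 3 (mod 40).
For any y ∈ ℤ_{40}, x = 3(y − 10) mod 40 satisfies φ(x) = 27·3(y − 10) + 10 ≡ y (since 27·3 ≡ 1 mod 40). So every y has a preimage.
Hence φ is bijective.
Since φ is bijective, we find φ⁻¹(1): we need 27x ≡ 1 − 10 ≡ 31 (mod 40). Using 27⁻¹ = 3: x ≡ 3·31 = 93 = 2·40 + 13, so x = 13.
Check: φ(13) = 27·13 + 10 = 361 = 9·40 + 1 ≡ 1 (mod 40).

13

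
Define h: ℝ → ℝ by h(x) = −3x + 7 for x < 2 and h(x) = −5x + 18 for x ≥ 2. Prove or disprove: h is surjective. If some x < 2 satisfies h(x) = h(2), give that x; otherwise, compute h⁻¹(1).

-1/3

Both pieces are strictly decreasing (slopes −3 and −5), so each is injective on its own interval.
The left piece maps (−∞, 2) onto (1, ∞); the right piece maps [2, ∞) onto (−∞, 8].
The union (1, ∞) ∪ (−∞, 8] covers ℝ, so h is surjective.
For the follow-up: the images overlap, so an x < 2 with h(x) = h(2) exists. h(2) = 8; solving −3x + 7 = 8 for x < 2 gives x = (8 − 7)/(−3) = −1/3.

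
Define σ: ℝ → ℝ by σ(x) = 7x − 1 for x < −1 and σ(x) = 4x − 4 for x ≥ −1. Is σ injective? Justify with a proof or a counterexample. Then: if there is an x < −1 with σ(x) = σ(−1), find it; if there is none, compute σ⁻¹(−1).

Both pieces are strictly increasing (slopes 7 and 4), so each is injective on its own interval.
The left piece maps (−∞, −1) onto (−∞, −8); the right piece maps [−1, ∞) onto [−8, ∞).
These images are disjoint, so no value is attained by both pieces. Therefore σ is injective.
Because the two images are disjoint, no x < −1 has σ(x) = σ(−1), so we compute σ⁻¹(−1): −1 lies in [−8, ∞), so solve 4x − 4 = −1: x = (−1 + 4)/4 = 3/4.

3/4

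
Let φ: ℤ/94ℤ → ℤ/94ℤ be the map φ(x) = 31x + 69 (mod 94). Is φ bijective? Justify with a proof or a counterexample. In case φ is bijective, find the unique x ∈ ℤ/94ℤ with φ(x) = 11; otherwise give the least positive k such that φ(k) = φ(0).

80

By definition, injectivity means: for all x_1, x_2 in the domain, φ(x_1) = φ(x_2) implies x_1 = x_2.
If φ(x_1) = φ(x_2), then 31x_1 ≡ 31x_2 (mod 94). Because gcd(31, 94) = 1, we may cancel 31 to get x_1 ≡ x_2 (mod 94).
We now compute 31⁻¹ mod 94 explicitly. Euclid's algorithm: 94 = 3·31 + 1; back-substituting gives 1 = 91·31 − 30·94, so 31⁻¹ ≡ 91 (mod 94).
For any y ∈ ℤ/94ℤ, x = 91(y − 69) mod 94 satisfies φ(x) = 31·91(y − 69) + 69 ≡ y (since 31·91 ≡ 1 mod 94). So every y has a preimage.
Therefore φ is bijective.
Since φ is bijective, we find φ⁻¹(11): we need 31x ≡ 11 − 69 ≡ 36 (mod 94). Using 31⁻¹ = 91: x ≡ 91·36 = 3276 = 34·94 + 80, so x = 80.
Check: φ(80) = 31·80 + 69 = 2549 = 27·94 + 11 ≡ 11 (mod 94).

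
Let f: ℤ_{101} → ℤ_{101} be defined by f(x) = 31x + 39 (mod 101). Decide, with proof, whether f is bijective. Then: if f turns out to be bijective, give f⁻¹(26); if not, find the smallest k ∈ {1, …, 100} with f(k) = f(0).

By definition, f is injective when f(u) = f(v) forces u = v.
Suppose f(u) = f(v) in ℤ_{101}. Then 31u + 39 ≡ 31v + 39 (mod 101), hence 31(u − v) ≡ 0 (mod 101).
Since gcd(31, 101) = 1, 31 is invertible modulo 101, hence u − v ≡ 0 (mod 101), i.e. u = v.
We now compute 31⁻¹ mod 101 explicitly. Euclid's algorithm: 101 = 3·31 + 8, 31 = 3·8 + 7, 8 = 1·7 + 1; back-substituting gives 1 = 88·31 − 27·101, so 31⁻¹ ≡ 88 (mod 101).
Then y ↦ 88(y − 39) is a two-sided inverse to f, so every y ∈ ℤ_{101} has a preimage.
Thus f is bijective.
Since f is bijective, we find f⁻¹(26): we need 31x ≡ 26 − 39 ≡ 88 (mod 101). Using 31⁻¹ = 88: x ≡ 88·88 = 7744 = 76·101 + 68, so x = 68.
Check: f(68) = 31·68 + 39 = 2147 = 21·101 + 26 ≡ 26 (mod 101).

68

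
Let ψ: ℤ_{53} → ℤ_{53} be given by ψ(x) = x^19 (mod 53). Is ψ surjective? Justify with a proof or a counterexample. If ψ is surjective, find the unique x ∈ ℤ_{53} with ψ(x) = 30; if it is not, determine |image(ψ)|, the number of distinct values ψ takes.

23

Since 53 is prime, the nonzero elements of ℤ_{53} form a cyclic group of order 52.
As gcd(19, 52) = 1, raising to the 19th power is a bijection on this group: if x_1^19 ≡ x_2^19 then (x_1x_2^{−1})^19 = 1, and the only element of order dividing gcd(19, 52) = 1 is 1, so x_1 = x_2.
With ψ(0) = 0 this makes ψ injective on all of ℤ_{53}, hence bijective (finite equal-size domain and codomain). In particular ψ is surjective.
Since ψ is surjective, we find the preimage of 30. The inverse of x ↦ x^19 on (ℤ_{53})^× is x ↦ x^11, because 19·11 = 209 = 4·52 + 1 ≡ 1 (mod 52) and x^{52} = 1 for x ≠ 0 (Fermat). So ψ⁻¹(30) = 30^11 mod 53.
Repeated squaring mod 53: 30^1 ≡ 30, 30^2 ≡ 30² = 900 ≡ 52, 30^4 ≡ 52² = 2704 ≡ 1, 30^8 ≡ 1² = 1. Since 11 = 8 + 2 + 1, 30^11 ≡ 1·52·30: 1·52 = 52, then 52·30 = 1560 ≡ 23. So 30^11 ≡ 23 (mod 53).
Hence ψ⁻¹(30) = 23.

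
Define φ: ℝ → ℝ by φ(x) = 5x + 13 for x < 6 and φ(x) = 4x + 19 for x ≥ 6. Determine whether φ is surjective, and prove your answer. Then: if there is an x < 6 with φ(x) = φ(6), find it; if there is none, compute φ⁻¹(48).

29/4

Both pieces are strictly increasing (slopes 5 and 4), so each is injective on its own interval.
The left piece maps (−∞, 6) onto (−∞, 43); the right piece maps [6, ∞) onto [43, ∞).
These images together cover ℝ, so φ is surjective.
Because the two images are disjoint, no x < 6 has φ(x) = φ(6), so we compute φ⁻¹(48): 48 lies in [43, ∞), so solve 4x + 19 = 48: x = (48 − 19)/4 = 29/4.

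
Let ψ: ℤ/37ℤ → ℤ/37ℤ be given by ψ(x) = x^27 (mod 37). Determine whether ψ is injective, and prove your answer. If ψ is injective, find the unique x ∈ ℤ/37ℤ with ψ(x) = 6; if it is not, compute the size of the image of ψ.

ψ(3): Repeated squaring mod 37: 3^1 ≡ 3, 3^2 ≡ 3² = 9, 3^4 ≡ 9² = 81 ≡ 7, 3^8 ≡ 7² = 49 ≡ 12, 3^16 ≡ 12² = 144 ≡ 33. Since 27 = 16 + 8 + 2 + 1, 3^27 ≡ 33·12·9·3: 33·12 = 396 ≡ 26, then 26·9 = 234 ≡ 12, then 12·3 = 36. So 3^27 ≡ 36 (mod 37).
ψ(4): Repeated squaring mod 37: 4^1 ≡ 4, 4^2 ≡ 4² = 16, 4^4 ≡ 16² = 256 ≡ 34, 4^8 ≡ 34² = 1156 ≡ 9, 4^16 ≡ 9² = 81 ≡ 7. Since 27 = 16 + 8 + 2 + 1, 4^27 ≡ 7·9·16·4: 7·9 = 63 ≡ 26, then 26·16 = 416 ≡ 9, then 9·4 = 36. So 4^27 ≡ 36 (mod 37).
So ψ(3) = ψ(4) = 36 while 3 ≠ 4, hence ψ is not injective.
Since ψ is not injective, we determine |image(ψ)|. Computing x^27 mod 37 for each x (by repeated squaring, reducing mod 37 at every step), the values ψ(0), ψ(1), …, ψ(36) are: 0, 1, 6, 36, 36, 31, 31, 1, 31, 1, 1, 36, 1, 31, 6, 6, 1, 31, 6, 31, 6, 36, 31, 31, 6, 36, 1, 36, 36, 6, 36, 6, 6, 1, 1, 31, 36.
The distinct values are {0, 1, 6, 31, 36}; there are 5 of them.

5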